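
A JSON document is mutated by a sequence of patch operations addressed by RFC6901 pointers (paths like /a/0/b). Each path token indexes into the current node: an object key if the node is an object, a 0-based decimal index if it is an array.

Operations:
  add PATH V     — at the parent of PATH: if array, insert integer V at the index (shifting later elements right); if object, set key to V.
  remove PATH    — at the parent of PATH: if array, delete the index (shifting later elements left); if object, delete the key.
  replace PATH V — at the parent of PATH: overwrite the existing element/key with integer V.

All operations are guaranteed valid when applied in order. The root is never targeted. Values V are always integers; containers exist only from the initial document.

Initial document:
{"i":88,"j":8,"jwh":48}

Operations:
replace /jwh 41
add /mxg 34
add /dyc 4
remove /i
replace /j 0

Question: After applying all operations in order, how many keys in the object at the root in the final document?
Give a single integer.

After op 1 (replace /jwh 41): {"i":88,"j":8,"jwh":41}
After op 2 (add /mxg 34): {"i":88,"j":8,"jwh":41,"mxg":34}
After op 3 (add /dyc 4): {"dyc":4,"i":88,"j":8,"jwh":41,"mxg":34}
After op 4 (remove /i): {"dyc":4,"j":8,"jwh":41,"mxg":34}
After op 5 (replace /j 0): {"dyc":4,"j":0,"jwh":41,"mxg":34}
Size at the root: 4

Answer: 4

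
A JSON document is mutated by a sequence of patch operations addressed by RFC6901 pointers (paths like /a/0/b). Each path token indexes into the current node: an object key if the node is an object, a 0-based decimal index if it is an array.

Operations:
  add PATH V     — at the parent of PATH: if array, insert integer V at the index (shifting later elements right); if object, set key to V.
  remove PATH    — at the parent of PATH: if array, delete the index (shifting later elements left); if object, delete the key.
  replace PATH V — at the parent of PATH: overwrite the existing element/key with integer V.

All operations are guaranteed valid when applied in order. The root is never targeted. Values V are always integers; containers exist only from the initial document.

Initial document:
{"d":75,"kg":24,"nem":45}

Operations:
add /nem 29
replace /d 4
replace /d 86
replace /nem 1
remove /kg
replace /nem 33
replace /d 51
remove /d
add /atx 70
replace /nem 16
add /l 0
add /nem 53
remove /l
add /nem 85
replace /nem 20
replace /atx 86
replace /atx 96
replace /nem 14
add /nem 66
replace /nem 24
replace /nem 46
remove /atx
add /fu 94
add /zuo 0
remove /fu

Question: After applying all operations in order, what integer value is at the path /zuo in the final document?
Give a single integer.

Answer: 0

Derivation:
After op 1 (add /nem 29): {"d":75,"kg":24,"nem":29}
After op 2 (replace /d 4): {"d":4,"kg":24,"nem":29}
After op 3 (replace /d 86): {"d":86,"kg":24,"nem":29}
After op 4 (replace /nem 1): {"d":86,"kg":24,"nem":1}
After op 5 (remove /kg): {"d":86,"nem":1}
After op 6 (replace /nem 33): {"d":86,"nem":33}
After op 7 (replace /d 51): {"d":51,"nem":33}
After op 8 (remove /d): {"nem":33}
After op 9 (add /atx 70): {"atx":70,"nem":33}
After op 10 (replace /nem 16): {"atx":70,"nem":16}
After op 11 (add /l 0): {"atx":70,"l":0,"nem":16}
After op 12 (add /nem 53): {"atx":70,"l":0,"nem":53}
After op 13 (remove /l): {"atx":70,"nem":53}
After op 14 (add /nem 85): {"atx":70,"nem":85}
After op 15 (replace /nem 20): {"atx":70,"nem":20}
After op 16 (replace /atx 86): {"atx":86,"nem":20}
After op 17 (replace /atx 96): {"atx":96,"nem":20}
After op 18 (replace /nem 14): {"atx":96,"nem":14}
After op 19 (add /nem 66): {"atx":96,"nem":66}
After op 20 (replace /nem 24): {"atx":96,"nem":24}
After op 21 (replace /nem 46): {"atx":96,"nem":46}
After op 22 (remove /atx): {"nem":46}
After op 23 (add /fu 94): {"fu":94,"nem":46}
After op 24 (add /zuo 0): {"fu":94,"nem":46,"zuo":0}
After op 25 (remove /fu): {"nem":46,"zuo":0}
Value at /zuo: 0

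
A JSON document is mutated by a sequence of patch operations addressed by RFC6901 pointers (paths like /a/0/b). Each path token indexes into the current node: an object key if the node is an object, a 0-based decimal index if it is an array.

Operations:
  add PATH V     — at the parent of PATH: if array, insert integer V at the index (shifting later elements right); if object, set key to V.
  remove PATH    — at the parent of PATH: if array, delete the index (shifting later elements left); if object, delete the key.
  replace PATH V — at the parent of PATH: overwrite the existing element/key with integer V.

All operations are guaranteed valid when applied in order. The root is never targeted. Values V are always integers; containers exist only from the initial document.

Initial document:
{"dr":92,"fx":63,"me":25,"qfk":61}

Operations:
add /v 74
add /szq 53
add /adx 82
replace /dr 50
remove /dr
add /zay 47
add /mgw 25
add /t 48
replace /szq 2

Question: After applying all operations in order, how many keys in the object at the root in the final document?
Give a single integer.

After op 1 (add /v 74): {"dr":92,"fx":63,"me":25,"qfk":61,"v":74}
After op 2 (add /szq 53): {"dr":92,"fx":63,"me":25,"qfk":61,"szq":53,"v":74}
After op 3 (add /adx 82): {"adx":82,"dr":92,"fx":63,"me":25,"qfk":61,"szq":53,"v":74}
After op 4 (replace /dr 50): {"adx":82,"dr":50,"fx":63,"me":25,"qfk":61,"szq":53,"v":74}
After op 5 (remove /dr): {"adx":82,"fx":63,"me":25,"qfk":61,"szq":53,"v":74}
After op 6 (add /zay 47): {"adx":82,"fx":63,"me":25,"qfk":61,"szq":53,"v":74,"zay":47}
After op 7 (add /mgw 25): {"adx":82,"fx":63,"me":25,"mgw":25,"qfk":61,"szq":53,"v":74,"zay":47}
After op 8 (add /t 48): {"adx":82,"fx":63,"me":25,"mgw":25,"qfk":61,"szq":53,"t":48,"v":74,"zay":47}
After op 9 (replace /szq 2): {"adx":82,"fx":63,"me":25,"mgw":25,"qfk":61,"szq":2,"t":48,"v":74,"zay":47}
Size at the root: 9

Answer: 9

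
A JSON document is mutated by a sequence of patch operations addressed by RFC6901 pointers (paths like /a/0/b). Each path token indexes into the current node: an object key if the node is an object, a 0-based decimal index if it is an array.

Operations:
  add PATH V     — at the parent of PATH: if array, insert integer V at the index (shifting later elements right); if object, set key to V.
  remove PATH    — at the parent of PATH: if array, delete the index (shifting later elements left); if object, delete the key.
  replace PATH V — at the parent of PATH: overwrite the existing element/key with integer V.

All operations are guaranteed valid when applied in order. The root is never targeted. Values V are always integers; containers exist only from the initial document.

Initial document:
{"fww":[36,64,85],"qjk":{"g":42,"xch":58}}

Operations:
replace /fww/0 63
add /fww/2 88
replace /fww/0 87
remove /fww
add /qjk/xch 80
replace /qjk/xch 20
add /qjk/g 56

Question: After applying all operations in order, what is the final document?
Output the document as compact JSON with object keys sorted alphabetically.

Answer: {"qjk":{"g":56,"xch":20}}

Derivation:
After op 1 (replace /fww/0 63): {"fww":[63,64,85],"qjk":{"g":42,"xch":58}}
After op 2 (add /fww/2 88): {"fww":[63,64,88,85],"qjk":{"g":42,"xch":58}}
After op 3 (replace /fww/0 87): {"fww":[87,64,88,85],"qjk":{"g":42,"xch":58}}
After op 4 (remove /fww): {"qjk":{"g":42,"xch":58}}
After op 5 (add /qjk/xch 80): {"qjk":{"g":42,"xch":80}}
After op 6 (replace /qjk/xch 20): {"qjk":{"g":42,"xch":20}}
After op 7 (add /qjk/g 56): {"qjk":{"g":56,"xch":20}}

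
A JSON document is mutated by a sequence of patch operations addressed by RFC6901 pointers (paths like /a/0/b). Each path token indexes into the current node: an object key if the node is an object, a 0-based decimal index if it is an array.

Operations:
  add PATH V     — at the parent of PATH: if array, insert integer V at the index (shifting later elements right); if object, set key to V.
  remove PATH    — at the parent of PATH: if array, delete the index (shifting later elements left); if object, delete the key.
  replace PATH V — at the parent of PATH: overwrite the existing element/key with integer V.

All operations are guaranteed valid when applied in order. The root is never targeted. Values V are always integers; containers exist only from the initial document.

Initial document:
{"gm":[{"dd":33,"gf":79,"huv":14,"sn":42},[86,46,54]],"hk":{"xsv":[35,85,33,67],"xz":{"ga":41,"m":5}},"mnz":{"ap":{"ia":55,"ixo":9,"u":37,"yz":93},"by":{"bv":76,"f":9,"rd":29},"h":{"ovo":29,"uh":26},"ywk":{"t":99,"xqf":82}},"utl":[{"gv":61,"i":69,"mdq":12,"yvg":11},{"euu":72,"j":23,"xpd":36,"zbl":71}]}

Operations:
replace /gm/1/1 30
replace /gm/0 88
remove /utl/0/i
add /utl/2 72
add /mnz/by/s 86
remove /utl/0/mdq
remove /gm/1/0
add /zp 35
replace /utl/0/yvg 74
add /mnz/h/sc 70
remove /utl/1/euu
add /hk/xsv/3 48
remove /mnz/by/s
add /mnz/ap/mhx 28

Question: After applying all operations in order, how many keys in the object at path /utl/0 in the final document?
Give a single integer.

Answer: 2

Derivation:
After op 1 (replace /gm/1/1 30): {"gm":[{"dd":33,"gf":79,"huv":14,"sn":42},[86,30,54]],"hk":{"xsv":[35,85,33,67],"xz":{"ga":41,"m":5}},"mnz":{"ap":{"ia":55,"ixo":9,"u":37,"yz":93},"by":{"bv":76,"f":9,"rd":29},"h":{"ovo":29,"uh":26},"ywk":{"t":99,"xqf":82}},"utl":[{"gv":61,"i":69,"mdq":12,"yvg":11},{"euu":72,"j":23,"xpd":36,"zbl":71}]}
After op 2 (replace /gm/0 88): {"gm":[88,[86,30,54]],"hk":{"xsv":[35,85,33,67],"xz":{"ga":41,"m":5}},"mnz":{"ap":{"ia":55,"ixo":9,"u":37,"yz":93},"by":{"bv":76,"f":9,"rd":29},"h":{"ovo":29,"uh":26},"ywk":{"t":99,"xqf":82}},"utl":[{"gv":61,"i":69,"mdq":12,"yvg":11},{"euu":72,"j":23,"xpd":36,"zbl":71}]}
After op 3 (remove /utl/0/i): {"gm":[88,[86,30,54]],"hk":{"xsv":[35,85,33,67],"xz":{"ga":41,"m":5}},"mnz":{"ap":{"ia":55,"ixo":9,"u":37,"yz":93},"by":{"bv":76,"f":9,"rd":29},"h":{"ovo":29,"uh":26},"ywk":{"t":99,"xqf":82}},"utl":[{"gv":61,"mdq":12,"yvg":11},{"euu":72,"j":23,"xpd":36,"zbl":71}]}
After op 4 (add /utl/2 72): {"gm":[88,[86,30,54]],"hk":{"xsv":[35,85,33,67],"xz":{"ga":41,"m":5}},"mnz":{"ap":{"ia":55,"ixo":9,"u":37,"yz":93},"by":{"bv":76,"f":9,"rd":29},"h":{"ovo":29,"uh":26},"ywk":{"t":99,"xqf":82}},"utl":[{"gv":61,"mdq":12,"yvg":11},{"euu":72,"j":23,"xpd":36,"zbl":71},72]}
After op 5 (add /mnz/by/s 86): {"gm":[88,[86,30,54]],"hk":{"xsv":[35,85,33,67],"xz":{"ga":41,"m":5}},"mnz":{"ap":{"ia":55,"ixo":9,"u":37,"yz":93},"by":{"bv":76,"f":9,"rd":29,"s":86},"h":{"ovo":29,"uh":26},"ywk":{"t":99,"xqf":82}},"utl":[{"gv":61,"mdq":12,"yvg":11},{"euu":72,"j":23,"xpd":36,"zbl":71},72]}
After op 6 (remove /utl/0/mdq): {"gm":[88,[86,30,54]],"hk":{"xsv":[35,85,33,67],"xz":{"ga":41,"m":5}},"mnz":{"ap":{"ia":55,"ixo":9,"u":37,"yz":93},"by":{"bv":76,"f":9,"rd":29,"s":86},"h":{"ovo":29,"uh":26},"ywk":{"t":99,"xqf":82}},"utl":[{"gv":61,"yvg":11},{"euu":72,"j":23,"xpd":36,"zbl":71},72]}
After op 7 (remove /gm/1/0): {"gm":[88,[30,54]],"hk":{"xsv":[35,85,33,67],"xz":{"ga":41,"m":5}},"mnz":{"ap":{"ia":55,"ixo":9,"u":37,"yz":93},"by":{"bv":76,"f":9,"rd":29,"s":86},"h":{"ovo":29,"uh":26},"ywk":{"t":99,"xqf":82}},"utl":[{"gv":61,"yvg":11},{"euu":72,"j":23,"xpd":36,"zbl":71},72]}
After op 8 (add /zp 35): {"gm":[88,[30,54]],"hk":{"xsv":[35,85,33,67],"xz":{"ga":41,"m":5}},"mnz":{"ap":{"ia":55,"ixo":9,"u":37,"yz":93},"by":{"bv":76,"f":9,"rd":29,"s":86},"h":{"ovo":29,"uh":26},"ywk":{"t":99,"xqf":82}},"utl":[{"gv":61,"yvg":11},{"euu":72,"j":23,"xpd":36,"zbl":71},72],"zp":35}
After op 9 (replace /utl/0/yvg 74): {"gm":[88,[30,54]],"hk":{"xsv":[35,85,33,67],"xz":{"ga":41,"m":5}},"mnz":{"ap":{"ia":55,"ixo":9,"u":37,"yz":93},"by":{"bv":76,"f":9,"rd":29,"s":86},"h":{"ovo":29,"uh":26},"ywk":{"t":99,"xqf":82}},"utl":[{"gv":61,"yvg":74},{"euu":72,"j":23,"xpd":36,"zbl":71},72],"zp":35}
After op 10 (add /mnz/h/sc 70): {"gm":[88,[30,54]],"hk":{"xsv":[35,85,33,67],"xz":{"ga":41,"m":5}},"mnz":{"ap":{"ia":55,"ixo":9,"u":37,"yz":93},"by":{"bv":76,"f":9,"rd":29,"s":86},"h":{"ovo":29,"sc":70,"uh":26},"ywk":{"t":99,"xqf":82}},"utl":[{"gv":61,"yvg":74},{"euu":72,"j":23,"xpd":36,"zbl":71},72],"zp":35}
After op 11 (remove /utl/1/euu): {"gm":[88,[30,54]],"hk":{"xsv":[35,85,33,67],"xz":{"ga":41,"m":5}},"mnz":{"ap":{"ia":55,"ixo":9,"u":37,"yz":93},"by":{"bv":76,"f":9,"rd":29,"s":86},"h":{"ovo":29,"sc":70,"uh":26},"ywk":{"t":99,"xqf":82}},"utl":[{"gv":61,"yvg":74},{"j":23,"xpd":36,"zbl":71},72],"zp":35}
After op 12 (add /hk/xsv/3 48): {"gm":[88,[30,54]],"hk":{"xsv":[35,85,33,48,67],"xz":{"ga":41,"m":5}},"mnz":{"ap":{"ia":55,"ixo":9,"u":37,"yz":93},"by":{"bv":76,"f":9,"rd":29,"s":86},"h":{"ovo":29,"sc":70,"uh":26},"ywk":{"t":99,"xqf":82}},"utl":[{"gv":61,"yvg":74},{"j":23,"xpd":36,"zbl":71},72],"zp":35}
After op 13 (remove /mnz/by/s): {"gm":[88,[30,54]],"hk":{"xsv":[35,85,33,48,67],"xz":{"ga":41,"m":5}},"mnz":{"ap":{"ia":55,"ixo":9,"u":37,"yz":93},"by":{"bv":76,"f":9,"rd":29},"h":{"ovo":29,"sc":70,"uh":26},"ywk":{"t":99,"xqf":82}},"utl":[{"gv":61,"yvg":74},{"j":23,"xpd":36,"zbl":71},72],"zp":35}
After op 14 (add /mnz/ap/mhx 28): {"gm":[88,[30,54]],"hk":{"xsv":[35,85,33,48,67],"xz":{"ga":41,"m":5}},"mnz":{"ap":{"ia":55,"ixo":9,"mhx":28,"u":37,"yz":93},"by":{"bv":76,"f":9,"rd":29},"h":{"ovo":29,"sc":70,"uh":26},"ywk":{"t":99,"xqf":82}},"utl":[{"gv":61,"yvg":74},{"j":23,"xpd":36,"zbl":71},72],"zp":35}
Size at path /utl/0: 2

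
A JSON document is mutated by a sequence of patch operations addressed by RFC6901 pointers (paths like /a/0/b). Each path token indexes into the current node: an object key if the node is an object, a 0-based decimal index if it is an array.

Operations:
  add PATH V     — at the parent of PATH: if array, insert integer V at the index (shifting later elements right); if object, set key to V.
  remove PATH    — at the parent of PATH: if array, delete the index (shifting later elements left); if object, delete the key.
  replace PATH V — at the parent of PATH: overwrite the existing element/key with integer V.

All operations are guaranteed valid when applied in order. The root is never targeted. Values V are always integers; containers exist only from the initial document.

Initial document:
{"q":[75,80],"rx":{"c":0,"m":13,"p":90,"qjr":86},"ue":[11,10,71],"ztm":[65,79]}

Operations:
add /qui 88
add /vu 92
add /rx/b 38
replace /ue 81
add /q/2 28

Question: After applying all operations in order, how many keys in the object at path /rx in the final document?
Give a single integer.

Answer: 5

Derivation:
After op 1 (add /qui 88): {"q":[75,80],"qui":88,"rx":{"c":0,"m":13,"p":90,"qjr":86},"ue":[11,10,71],"ztm":[65,79]}
After op 2 (add /vu 92): {"q":[75,80],"qui":88,"rx":{"c":0,"m":13,"p":90,"qjr":86},"ue":[11,10,71],"vu":92,"ztm":[65,79]}
After op 3 (add /rx/b 38): {"q":[75,80],"qui":88,"rx":{"b":38,"c":0,"m":13,"p":90,"qjr":86},"ue":[11,10,71],"vu":92,"ztm":[65,79]}
After op 4 (replace /ue 81): {"q":[75,80],"qui":88,"rx":{"b":38,"c":0,"m":13,"p":90,"qjr":86},"ue":81,"vu":92,"ztm":[65,79]}
After op 5 (add /q/2 28): {"q":[75,80,28],"qui":88,"rx":{"b":38,"c":0,"m":13,"p":90,"qjr":86},"ue":81,"vu":92,"ztm":[65,79]}
Size at path /rx: 5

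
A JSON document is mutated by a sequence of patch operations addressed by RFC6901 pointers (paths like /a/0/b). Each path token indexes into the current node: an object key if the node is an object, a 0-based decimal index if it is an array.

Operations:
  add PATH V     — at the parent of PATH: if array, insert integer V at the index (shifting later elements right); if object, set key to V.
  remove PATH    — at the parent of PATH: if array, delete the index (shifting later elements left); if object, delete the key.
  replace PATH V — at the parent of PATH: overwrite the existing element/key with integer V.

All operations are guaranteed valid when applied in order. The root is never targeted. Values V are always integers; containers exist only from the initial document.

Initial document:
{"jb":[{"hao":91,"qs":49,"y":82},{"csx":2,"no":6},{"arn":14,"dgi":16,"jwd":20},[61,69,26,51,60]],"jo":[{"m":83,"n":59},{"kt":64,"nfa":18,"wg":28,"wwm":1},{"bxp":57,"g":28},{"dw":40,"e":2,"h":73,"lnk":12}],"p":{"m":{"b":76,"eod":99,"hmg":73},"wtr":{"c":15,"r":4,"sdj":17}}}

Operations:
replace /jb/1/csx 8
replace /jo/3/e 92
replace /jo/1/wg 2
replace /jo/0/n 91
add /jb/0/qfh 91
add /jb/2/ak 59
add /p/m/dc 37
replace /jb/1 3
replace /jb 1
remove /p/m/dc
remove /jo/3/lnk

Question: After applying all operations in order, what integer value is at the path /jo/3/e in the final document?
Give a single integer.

After op 1 (replace /jb/1/csx 8): {"jb":[{"hao":91,"qs":49,"y":82},{"csx":8,"no":6},{"arn":14,"dgi":16,"jwd":20},[61,69,26,51,60]],"jo":[{"m":83,"n":59},{"kt":64,"nfa":18,"wg":28,"wwm":1},{"bxp":57,"g":28},{"dw":40,"e":2,"h":73,"lnk":12}],"p":{"m":{"b":76,"eod":99,"hmg":73},"wtr":{"c":15,"r":4,"sdj":17}}}
After op 2 (replace /jo/3/e 92): {"jb":[{"hao":91,"qs":49,"y":82},{"csx":8,"no":6},{"arn":14,"dgi":16,"jwd":20},[61,69,26,51,60]],"jo":[{"m":83,"n":59},{"kt":64,"nfa":18,"wg":28,"wwm":1},{"bxp":57,"g":28},{"dw":40,"e":92,"h":73,"lnk":12}],"p":{"m":{"b":76,"eod":99,"hmg":73},"wtr":{"c":15,"r":4,"sdj":17}}}
After op 3 (replace /jo/1/wg 2): {"jb":[{"hao":91,"qs":49,"y":82},{"csx":8,"no":6},{"arn":14,"dgi":16,"jwd":20},[61,69,26,51,60]],"jo":[{"m":83,"n":59},{"kt":64,"nfa":18,"wg":2,"wwm":1},{"bxp":57,"g":28},{"dw":40,"e":92,"h":73,"lnk":12}],"p":{"m":{"b":76,"eod":99,"hmg":73},"wtr":{"c":15,"r":4,"sdj":17}}}
After op 4 (replace /jo/0/n 91): {"jb":[{"hao":91,"qs":49,"y":82},{"csx":8,"no":6},{"arn":14,"dgi":16,"jwd":20},[61,69,26,51,60]],"jo":[{"m":83,"n":91},{"kt":64,"nfa":18,"wg":2,"wwm":1},{"bxp":57,"g":28},{"dw":40,"e":92,"h":73,"lnk":12}],"p":{"m":{"b":76,"eod":99,"hmg":73},"wtr":{"c":15,"r":4,"sdj":17}}}
After op 5 (add /jb/0/qfh 91): {"jb":[{"hao":91,"qfh":91,"qs":49,"y":82},{"csx":8,"no":6},{"arn":14,"dgi":16,"jwd":20},[61,69,26,51,60]],"jo":[{"m":83,"n":91},{"kt":64,"nfa":18,"wg":2,"wwm":1},{"bxp":57,"g":28},{"dw":40,"e":92,"h":73,"lnk":12}],"p":{"m":{"b":76,"eod":99,"hmg":73},"wtr":{"c":15,"r":4,"sdj":17}}}
After op 6 (add /jb/2/ak 59): {"jb":[{"hao":91,"qfh":91,"qs":49,"y":82},{"csx":8,"no":6},{"ak":59,"arn":14,"dgi":16,"jwd":20},[61,69,26,51,60]],"jo":[{"m":83,"n":91},{"kt":64,"nfa":18,"wg":2,"wwm":1},{"bxp":57,"g":28},{"dw":40,"e":92,"h":73,"lnk":12}],"p":{"m":{"b":76,"eod":99,"hmg":73},"wtr":{"c":15,"r":4,"sdj":17}}}
After op 7 (add /p/m/dc 37): {"jb":[{"hao":91,"qfh":91,"qs":49,"y":82},{"csx":8,"no":6},{"ak":59,"arn":14,"dgi":16,"jwd":20},[61,69,26,51,60]],"jo":[{"m":83,"n":91},{"kt":64,"nfa":18,"wg":2,"wwm":1},{"bxp":57,"g":28},{"dw":40,"e":92,"h":73,"lnk":12}],"p":{"m":{"b":76,"dc":37,"eod":99,"hmg":73},"wtr":{"c":15,"r":4,"sdj":17}}}
After op 8 (replace /jb/1 3): {"jb":[{"hao":91,"qfh":91,"qs":49,"y":82},3,{"ak":59,"arn":14,"dgi":16,"jwd":20},[61,69,26,51,60]],"jo":[{"m":83,"n":91},{"kt":64,"nfa":18,"wg":2,"wwm":1},{"bxp":57,"g":28},{"dw":40,"e":92,"h":73,"lnk":12}],"p":{"m":{"b":76,"dc":37,"eod":99,"hmg":73},"wtr":{"c":15,"r":4,"sdj":17}}}
After op 9 (replace /jb 1): {"jb":1,"jo":[{"m":83,"n":91},{"kt":64,"nfa":18,"wg":2,"wwm":1},{"bxp":57,"g":28},{"dw":40,"e":92,"h":73,"lnk":12}],"p":{"m":{"b":76,"dc":37,"eod":99,"hmg":73},"wtr":{"c":15,"r":4,"sdj":17}}}
After op 10 (remove /p/m/dc): {"jb":1,"jo":[{"m":83,"n":91},{"kt":64,"nfa":18,"wg":2,"wwm":1},{"bxp":57,"g":28},{"dw":40,"e":92,"h":73,"lnk":12}],"p":{"m":{"b":76,"eod":99,"hmg":73},"wtr":{"c":15,"r":4,"sdj":17}}}
After op 11 (remove /jo/3/lnk): {"jb":1,"jo":[{"m":83,"n":91},{"kt":64,"nfa":18,"wg":2,"wwm":1},{"bxp":57,"g":28},{"dw":40,"e":92,"h":73}],"p":{"m":{"b":76,"eod":99,"hmg":73},"wtr":{"c":15,"r":4,"sdj":17}}}
Value at /jo/3/e: 92

Answer: 92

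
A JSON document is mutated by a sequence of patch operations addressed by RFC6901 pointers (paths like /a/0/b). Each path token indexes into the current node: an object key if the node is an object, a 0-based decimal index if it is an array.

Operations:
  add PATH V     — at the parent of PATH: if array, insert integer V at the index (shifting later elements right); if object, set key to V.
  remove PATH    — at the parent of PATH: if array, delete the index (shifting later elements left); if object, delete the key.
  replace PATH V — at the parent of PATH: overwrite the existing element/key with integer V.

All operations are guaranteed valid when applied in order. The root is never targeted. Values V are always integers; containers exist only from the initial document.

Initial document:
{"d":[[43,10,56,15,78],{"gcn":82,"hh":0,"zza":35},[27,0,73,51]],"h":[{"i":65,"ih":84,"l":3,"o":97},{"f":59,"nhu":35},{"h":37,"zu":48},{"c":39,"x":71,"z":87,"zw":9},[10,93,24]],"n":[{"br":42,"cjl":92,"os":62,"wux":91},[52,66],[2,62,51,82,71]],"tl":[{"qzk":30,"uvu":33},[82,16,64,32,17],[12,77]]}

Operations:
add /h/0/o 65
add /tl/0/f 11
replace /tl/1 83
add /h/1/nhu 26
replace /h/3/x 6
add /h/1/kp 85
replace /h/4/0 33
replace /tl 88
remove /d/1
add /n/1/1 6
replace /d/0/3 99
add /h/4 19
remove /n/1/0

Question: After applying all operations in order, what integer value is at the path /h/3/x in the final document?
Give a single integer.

After op 1 (add /h/0/o 65): {"d":[[43,10,56,15,78],{"gcn":82,"hh":0,"zza":35},[27,0,73,51]],"h":[{"i":65,"ih":84,"l":3,"o":65},{"f":59,"nhu":35},{"h":37,"zu":48},{"c":39,"x":71,"z":87,"zw":9},[10,93,24]],"n":[{"br":42,"cjl":92,"os":62,"wux":91},[52,66],[2,62,51,82,71]],"tl":[{"qzk":30,"uvu":33},[82,16,64,32,17],[12,77]]}
After op 2 (add /tl/0/f 11): {"d":[[43,10,56,15,78],{"gcn":82,"hh":0,"zza":35},[27,0,73,51]],"h":[{"i":65,"ih":84,"l":3,"o":65},{"f":59,"nhu":35},{"h":37,"zu":48},{"c":39,"x":71,"z":87,"zw":9},[10,93,24]],"n":[{"br":42,"cjl":92,"os":62,"wux":91},[52,66],[2,62,51,82,71]],"tl":[{"f":11,"qzk":30,"uvu":33},[82,16,64,32,17],[12,77]]}
After op 3 (replace /tl/1 83): {"d":[[43,10,56,15,78],{"gcn":82,"hh":0,"zza":35},[27,0,73,51]],"h":[{"i":65,"ih":84,"l":3,"o":65},{"f":59,"nhu":35},{"h":37,"zu":48},{"c":39,"x":71,"z":87,"zw":9},[10,93,24]],"n":[{"br":42,"cjl":92,"os":62,"wux":91},[52,66],[2,62,51,82,71]],"tl":[{"f":11,"qzk":30,"uvu":33},83,[12,77]]}
After op 4 (add /h/1/nhu 26): {"d":[[43,10,56,15,78],{"gcn":82,"hh":0,"zza":35},[27,0,73,51]],"h":[{"i":65,"ih":84,"l":3,"o":65},{"f":59,"nhu":26},{"h":37,"zu":48},{"c":39,"x":71,"z":87,"zw":9},[10,93,24]],"n":[{"br":42,"cjl":92,"os":62,"wux":91},[52,66],[2,62,51,82,71]],"tl":[{"f":11,"qzk":30,"uvu":33},83,[12,77]]}
After op 5 (replace /h/3/x 6): {"d":[[43,10,56,15,78],{"gcn":82,"hh":0,"zza":35},[27,0,73,51]],"h":[{"i":65,"ih":84,"l":3,"o":65},{"f":59,"nhu":26},{"h":37,"zu":48},{"c":39,"x":6,"z":87,"zw":9},[10,93,24]],"n":[{"br":42,"cjl":92,"os":62,"wux":91},[52,66],[2,62,51,82,71]],"tl":[{"f":11,"qzk":30,"uvu":33},83,[12,77]]}
After op 6 (add /h/1/kp 85): {"d":[[43,10,56,15,78],{"gcn":82,"hh":0,"zza":35},[27,0,73,51]],"h":[{"i":65,"ih":84,"l":3,"o":65},{"f":59,"kp":85,"nhu":26},{"h":37,"zu":48},{"c":39,"x":6,"z":87,"zw":9},[10,93,24]],"n":[{"br":42,"cjl":92,"os":62,"wux":91},[52,66],[2,62,51,82,71]],"tl":[{"f":11,"qzk":30,"uvu":33},83,[12,77]]}
After op 7 (replace /h/4/0 33): {"d":[[43,10,56,15,78],{"gcn":82,"hh":0,"zza":35},[27,0,73,51]],"h":[{"i":65,"ih":84,"l":3,"o":65},{"f":59,"kp":85,"nhu":26},{"h":37,"zu":48},{"c":39,"x":6,"z":87,"zw":9},[33,93,24]],"n":[{"br":42,"cjl":92,"os":62,"wux":91},[52,66],[2,62,51,82,71]],"tl":[{"f":11,"qzk":30,"uvu":33},83,[12,77]]}
After op 8 (replace /tl 88): {"d":[[43,10,56,15,78],{"gcn":82,"hh":0,"zza":35},[27,0,73,51]],"h":[{"i":65,"ih":84,"l":3,"o":65},{"f":59,"kp":85,"nhu":26},{"h":37,"zu":48},{"c":39,"x":6,"z":87,"zw":9},[33,93,24]],"n":[{"br":42,"cjl":92,"os":62,"wux":91},[52,66],[2,62,51,82,71]],"tl":88}
After op 9 (remove /d/1): {"d":[[43,10,56,15,78],[27,0,73,51]],"h":[{"i":65,"ih":84,"l":3,"o":65},{"f":59,"kp":85,"nhu":26},{"h":37,"zu":48},{"c":39,"x":6,"z":87,"zw":9},[33,93,24]],"n":[{"br":42,"cjl":92,"os":62,"wux":91},[52,66],[2,62,51,82,71]],"tl":88}
After op 10 (add /n/1/1 6): {"d":[[43,10,56,15,78],[27,0,73,51]],"h":[{"i":65,"ih":84,"l":3,"o":65},{"f":59,"kp":85,"nhu":26},{"h":37,"zu":48},{"c":39,"x":6,"z":87,"zw":9},[33,93,24]],"n":[{"br":42,"cjl":92,"os":62,"wux":91},[52,6,66],[2,62,51,82,71]],"tl":88}
After op 11 (replace /d/0/3 99): {"d":[[43,10,56,99,78],[27,0,73,51]],"h":[{"i":65,"ih":84,"l":3,"o":65},{"f":59,"kp":85,"nhu":26},{"h":37,"zu":48},{"c":39,"x":6,"z":87,"zw":9},[33,93,24]],"n":[{"br":42,"cjl":92,"os":62,"wux":91},[52,6,66],[2,62,51,82,71]],"tl":88}
After op 12 (add /h/4 19): {"d":[[43,10,56,99,78],[27,0,73,51]],"h":[{"i":65,"ih":84,"l":3,"o":65},{"f":59,"kp":85,"nhu":26},{"h":37,"zu":48},{"c":39,"x":6,"z":87,"zw":9},19,[33,93,24]],"n":[{"br":42,"cjl":92,"os":62,"wux":91},[52,6,66],[2,62,51,82,71]],"tl":88}
After op 13 (remove /n/1/0): {"d":[[43,10,56,99,78],[27,0,73,51]],"h":[{"i":65,"ih":84,"l":3,"o":65},{"f":59,"kp":85,"nhu":26},{"h":37,"zu":48},{"c":39,"x":6,"z":87,"zw":9},19,[33,93,24]],"n":[{"br":42,"cjl":92,"os":62,"wux":91},[6,66],[2,62,51,82,71]],"tl":88}
Value at /h/3/x: 6

Answer: 6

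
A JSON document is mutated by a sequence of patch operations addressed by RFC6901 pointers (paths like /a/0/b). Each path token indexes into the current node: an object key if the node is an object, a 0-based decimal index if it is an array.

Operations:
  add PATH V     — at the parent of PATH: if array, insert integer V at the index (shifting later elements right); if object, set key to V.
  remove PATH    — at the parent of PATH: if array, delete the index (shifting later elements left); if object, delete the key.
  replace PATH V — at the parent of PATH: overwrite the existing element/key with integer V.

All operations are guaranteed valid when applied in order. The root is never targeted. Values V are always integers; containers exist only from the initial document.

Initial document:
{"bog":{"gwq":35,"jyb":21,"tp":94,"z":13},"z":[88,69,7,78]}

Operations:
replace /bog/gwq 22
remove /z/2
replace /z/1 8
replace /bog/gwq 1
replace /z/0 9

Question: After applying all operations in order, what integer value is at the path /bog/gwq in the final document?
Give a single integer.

After op 1 (replace /bog/gwq 22): {"bog":{"gwq":22,"jyb":21,"tp":94,"z":13},"z":[88,69,7,78]}
After op 2 (remove /z/2): {"bog":{"gwq":22,"jyb":21,"tp":94,"z":13},"z":[88,69,78]}
After op 3 (replace /z/1 8): {"bog":{"gwq":22,"jyb":21,"tp":94,"z":13},"z":[88,8,78]}
After op 4 (replace /bog/gwq 1): {"bog":{"gwq":1,"jyb":21,"tp":94,"z":13},"z":[88,8,78]}
After op 5 (replace /z/0 9): {"bog":{"gwq":1,"jyb":21,"tp":94,"z":13},"z":[9,8,78]}
Value at /bog/gwq: 1

Answer: 1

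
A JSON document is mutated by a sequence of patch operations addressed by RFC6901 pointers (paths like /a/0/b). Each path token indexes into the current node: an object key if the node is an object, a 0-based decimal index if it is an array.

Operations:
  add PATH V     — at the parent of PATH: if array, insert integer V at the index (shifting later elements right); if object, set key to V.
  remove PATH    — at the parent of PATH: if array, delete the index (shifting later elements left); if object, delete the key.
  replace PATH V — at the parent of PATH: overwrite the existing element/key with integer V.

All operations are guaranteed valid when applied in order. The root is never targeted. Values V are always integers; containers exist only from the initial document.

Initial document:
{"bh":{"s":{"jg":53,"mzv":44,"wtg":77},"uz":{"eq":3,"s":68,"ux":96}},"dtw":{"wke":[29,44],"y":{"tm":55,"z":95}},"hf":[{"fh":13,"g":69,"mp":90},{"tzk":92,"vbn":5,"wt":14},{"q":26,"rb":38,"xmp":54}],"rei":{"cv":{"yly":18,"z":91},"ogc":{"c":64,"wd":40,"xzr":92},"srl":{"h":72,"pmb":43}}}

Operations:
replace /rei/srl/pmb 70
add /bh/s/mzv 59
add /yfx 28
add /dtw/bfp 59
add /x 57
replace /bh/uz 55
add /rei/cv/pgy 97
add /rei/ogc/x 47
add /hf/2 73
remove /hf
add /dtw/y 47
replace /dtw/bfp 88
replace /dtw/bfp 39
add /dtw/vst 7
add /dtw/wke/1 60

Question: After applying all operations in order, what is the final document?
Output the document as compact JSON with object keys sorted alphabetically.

After op 1 (replace /rei/srl/pmb 70): {"bh":{"s":{"jg":53,"mzv":44,"wtg":77},"uz":{"eq":3,"s":68,"ux":96}},"dtw":{"wke":[29,44],"y":{"tm":55,"z":95}},"hf":[{"fh":13,"g":69,"mp":90},{"tzk":92,"vbn":5,"wt":14},{"q":26,"rb":38,"xmp":54}],"rei":{"cv":{"yly":18,"z":91},"ogc":{"c":64,"wd":40,"xzr":92},"srl":{"h":72,"pmb":70}}}
After op 2 (add /bh/s/mzv 59): {"bh":{"s":{"jg":53,"mzv":59,"wtg":77},"uz":{"eq":3,"s":68,"ux":96}},"dtw":{"wke":[29,44],"y":{"tm":55,"z":95}},"hf":[{"fh":13,"g":69,"mp":90},{"tzk":92,"vbn":5,"wt":14},{"q":26,"rb":38,"xmp":54}],"rei":{"cv":{"yly":18,"z":91},"ogc":{"c":64,"wd":40,"xzr":92},"srl":{"h":72,"pmb":70}}}
After op 3 (add /yfx 28): {"bh":{"s":{"jg":53,"mzv":59,"wtg":77},"uz":{"eq":3,"s":68,"ux":96}},"dtw":{"wke":[29,44],"y":{"tm":55,"z":95}},"hf":[{"fh":13,"g":69,"mp":90},{"tzk":92,"vbn":5,"wt":14},{"q":26,"rb":38,"xmp":54}],"rei":{"cv":{"yly":18,"z":91},"ogc":{"c":64,"wd":40,"xzr":92},"srl":{"h":72,"pmb":70}},"yfx":28}
After op 4 (add /dtw/bfp 59): {"bh":{"s":{"jg":53,"mzv":59,"wtg":77},"uz":{"eq":3,"s":68,"ux":96}},"dtw":{"bfp":59,"wke":[29,44],"y":{"tm":55,"z":95}},"hf":[{"fh":13,"g":69,"mp":90},{"tzk":92,"vbn":5,"wt":14},{"q":26,"rb":38,"xmp":54}],"rei":{"cv":{"yly":18,"z":91},"ogc":{"c":64,"wd":40,"xzr":92},"srl":{"h":72,"pmb":70}},"yfx":28}
After op 5 (add /x 57): {"bh":{"s":{"jg":53,"mzv":59,"wtg":77},"uz":{"eq":3,"s":68,"ux":96}},"dtw":{"bfp":59,"wke":[29,44],"y":{"tm":55,"z":95}},"hf":[{"fh":13,"g":69,"mp":90},{"tzk":92,"vbn":5,"wt":14},{"q":26,"rb":38,"xmp":54}],"rei":{"cv":{"yly":18,"z":91},"ogc":{"c":64,"wd":40,"xzr":92},"srl":{"h":72,"pmb":70}},"x":57,"yfx":28}
After op 6 (replace /bh/uz 55): {"bh":{"s":{"jg":53,"mzv":59,"wtg":77},"uz":55},"dtw":{"bfp":59,"wke":[29,44],"y":{"tm":55,"z":95}},"hf":[{"fh":13,"g":69,"mp":90},{"tzk":92,"vbn":5,"wt":14},{"q":26,"rb":38,"xmp":54}],"rei":{"cv":{"yly":18,"z":91},"ogc":{"c":64,"wd":40,"xzr":92},"srl":{"h":72,"pmb":70}},"x":57,"yfx":28}
After op 7 (add /rei/cv/pgy 97): {"bh":{"s":{"jg":53,"mzv":59,"wtg":77},"uz":55},"dtw":{"bfp":59,"wke":[29,44],"y":{"tm":55,"z":95}},"hf":[{"fh":13,"g":69,"mp":90},{"tzk":92,"vbn":5,"wt":14},{"q":26,"rb":38,"xmp":54}],"rei":{"cv":{"pgy":97,"yly":18,"z":91},"ogc":{"c":64,"wd":40,"xzr":92},"srl":{"h":72,"pmb":70}},"x":57,"yfx":28}
After op 8 (add /rei/ogc/x 47): {"bh":{"s":{"jg":53,"mzv":59,"wtg":77},"uz":55},"dtw":{"bfp":59,"wke":[29,44],"y":{"tm":55,"z":95}},"hf":[{"fh":13,"g":69,"mp":90},{"tzk":92,"vbn":5,"wt":14},{"q":26,"rb":38,"xmp":54}],"rei":{"cv":{"pgy":97,"yly":18,"z":91},"ogc":{"c":64,"wd":40,"x":47,"xzr":92},"srl":{"h":72,"pmb":70}},"x":57,"yfx":28}
After op 9 (add /hf/2 73): {"bh":{"s":{"jg":53,"mzv":59,"wtg":77},"uz":55},"dtw":{"bfp":59,"wke":[29,44],"y":{"tm":55,"z":95}},"hf":[{"fh":13,"g":69,"mp":90},{"tzk":92,"vbn":5,"wt":14},73,{"q":26,"rb":38,"xmp":54}],"rei":{"cv":{"pgy":97,"yly":18,"z":91},"ogc":{"c":64,"wd":40,"x":47,"xzr":92},"srl":{"h":72,"pmb":70}},"x":57,"yfx":28}
After op 10 (remove /hf): {"bh":{"s":{"jg":53,"mzv":59,"wtg":77},"uz":55},"dtw":{"bfp":59,"wke":[29,44],"y":{"tm":55,"z":95}},"rei":{"cv":{"pgy":97,"yly":18,"z":91},"ogc":{"c":64,"wd":40,"x":47,"xzr":92},"srl":{"h":72,"pmb":70}},"x":57,"yfx":28}
After op 11 (add /dtw/y 47): {"bh":{"s":{"jg":53,"mzv":59,"wtg":77},"uz":55},"dtw":{"bfp":59,"wke":[29,44],"y":47},"rei":{"cv":{"pgy":97,"yly":18,"z":91},"ogc":{"c":64,"wd":40,"x":47,"xzr":92},"srl":{"h":72,"pmb":70}},"x":57,"yfx":28}
After op 12 (replace /dtw/bfp 88): {"bh":{"s":{"jg":53,"mzv":59,"wtg":77},"uz":55},"dtw":{"bfp":88,"wke":[29,44],"y":47},"rei":{"cv":{"pgy":97,"yly":18,"z":91},"ogc":{"c":64,"wd":40,"x":47,"xzr":92},"srl":{"h":72,"pmb":70}},"x":57,"yfx":28}
After op 13 (replace /dtw/bfp 39): {"bh":{"s":{"jg":53,"mzv":59,"wtg":77},"uz":55},"dtw":{"bfp":39,"wke":[29,44],"y":47},"rei":{"cv":{"pgy":97,"yly":18,"z":91},"ogc":{"c":64,"wd":40,"x":47,"xzr":92},"srl":{"h":72,"pmb":70}},"x":57,"yfx":28}
After op 14 (add /dtw/vst 7): {"bh":{"s":{"jg":53,"mzv":59,"wtg":77},"uz":55},"dtw":{"bfp":39,"vst":7,"wke":[29,44],"y":47},"rei":{"cv":{"pgy":97,"yly":18,"z":91},"ogc":{"c":64,"wd":40,"x":47,"xzr":92},"srl":{"h":72,"pmb":70}},"x":57,"yfx":28}
After op 15 (add /dtw/wke/1 60): {"bh":{"s":{"jg":53,"mzv":59,"wtg":77},"uz":55},"dtw":{"bfp":39,"vst":7,"wke":[29,60,44],"y":47},"rei":{"cv":{"pgy":97,"yly":18,"z":91},"ogc":{"c":64,"wd":40,"x":47,"xzr":92},"srl":{"h":72,"pmb":70}},"x":57,"yfx":28}

Answer: {"bh":{"s":{"jg":53,"mzv":59,"wtg":77},"uz":55},"dtw":{"bfp":39,"vst":7,"wke":[29,60,44],"y":47},"rei":{"cv":{"pgy":97,"yly":18,"z":91},"ogc":{"c":64,"wd":40,"x":47,"xzr":92},"srl":{"h":72,"pmb":70}},"x":57,"yfx":28}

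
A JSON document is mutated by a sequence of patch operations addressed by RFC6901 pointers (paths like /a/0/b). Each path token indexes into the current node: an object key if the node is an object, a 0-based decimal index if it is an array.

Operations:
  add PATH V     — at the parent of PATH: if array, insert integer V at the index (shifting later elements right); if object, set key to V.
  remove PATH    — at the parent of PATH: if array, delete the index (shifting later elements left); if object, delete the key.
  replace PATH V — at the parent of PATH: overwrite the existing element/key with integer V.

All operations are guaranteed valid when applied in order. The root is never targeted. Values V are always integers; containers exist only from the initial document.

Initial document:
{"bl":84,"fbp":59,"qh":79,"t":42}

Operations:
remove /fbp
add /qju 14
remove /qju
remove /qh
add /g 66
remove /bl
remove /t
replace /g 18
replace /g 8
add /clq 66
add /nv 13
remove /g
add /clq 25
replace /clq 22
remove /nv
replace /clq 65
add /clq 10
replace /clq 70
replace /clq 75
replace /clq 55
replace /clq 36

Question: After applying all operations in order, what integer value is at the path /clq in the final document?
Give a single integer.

Answer: 36

Derivation:
After op 1 (remove /fbp): {"bl":84,"qh":79,"t":42}
After op 2 (add /qju 14): {"bl":84,"qh":79,"qju":14,"t":42}
After op 3 (remove /qju): {"bl":84,"qh":79,"t":42}
After op 4 (remove /qh): {"bl":84,"t":42}
After op 5 (add /g 66): {"bl":84,"g":66,"t":42}
After op 6 (remove /bl): {"g":66,"t":42}
After op 7 (remove /t): {"g":66}
After op 8 (replace /g 18): {"g":18}
After op 9 (replace /g 8): {"g":8}
After op 10 (add /clq 66): {"clq":66,"g":8}
After op 11 (add /nv 13): {"clq":66,"g":8,"nv":13}
After op 12 (remove /g): {"clq":66,"nv":13}
After op 13 (add /clq 25): {"clq":25,"nv":13}
After op 14 (replace /clq 22): {"clq":22,"nv":13}
After op 15 (remove /nv): {"clq":22}
After op 16 (replace /clq 65): {"clq":65}
After op 17 (add /clq 10): {"clq":10}
After op 18 (replace /clq 70): {"clq":70}
After op 19 (replace /clq 75): {"clq":75}
After op 20 (replace /clq 55): {"clq":55}
After op 21 (replace /clq 36): {"clq":36}
Value at /clq: 36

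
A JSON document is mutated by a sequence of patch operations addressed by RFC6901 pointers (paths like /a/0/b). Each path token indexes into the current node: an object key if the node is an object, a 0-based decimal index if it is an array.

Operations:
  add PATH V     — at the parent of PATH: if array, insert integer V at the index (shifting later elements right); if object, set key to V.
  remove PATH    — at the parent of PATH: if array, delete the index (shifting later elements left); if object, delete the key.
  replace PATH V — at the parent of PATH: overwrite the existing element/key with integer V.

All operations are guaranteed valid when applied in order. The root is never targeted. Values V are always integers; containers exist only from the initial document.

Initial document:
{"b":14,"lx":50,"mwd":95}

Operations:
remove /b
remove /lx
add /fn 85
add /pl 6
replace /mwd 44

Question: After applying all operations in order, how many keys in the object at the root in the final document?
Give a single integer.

Answer: 3

Derivation:
After op 1 (remove /b): {"lx":50,"mwd":95}
After op 2 (remove /lx): {"mwd":95}
After op 3 (add /fn 85): {"fn":85,"mwd":95}
After op 4 (add /pl 6): {"fn":85,"mwd":95,"pl":6}
After op 5 (replace /mwd 44): {"fn":85,"mwd":44,"pl":6}
Size at the root: 3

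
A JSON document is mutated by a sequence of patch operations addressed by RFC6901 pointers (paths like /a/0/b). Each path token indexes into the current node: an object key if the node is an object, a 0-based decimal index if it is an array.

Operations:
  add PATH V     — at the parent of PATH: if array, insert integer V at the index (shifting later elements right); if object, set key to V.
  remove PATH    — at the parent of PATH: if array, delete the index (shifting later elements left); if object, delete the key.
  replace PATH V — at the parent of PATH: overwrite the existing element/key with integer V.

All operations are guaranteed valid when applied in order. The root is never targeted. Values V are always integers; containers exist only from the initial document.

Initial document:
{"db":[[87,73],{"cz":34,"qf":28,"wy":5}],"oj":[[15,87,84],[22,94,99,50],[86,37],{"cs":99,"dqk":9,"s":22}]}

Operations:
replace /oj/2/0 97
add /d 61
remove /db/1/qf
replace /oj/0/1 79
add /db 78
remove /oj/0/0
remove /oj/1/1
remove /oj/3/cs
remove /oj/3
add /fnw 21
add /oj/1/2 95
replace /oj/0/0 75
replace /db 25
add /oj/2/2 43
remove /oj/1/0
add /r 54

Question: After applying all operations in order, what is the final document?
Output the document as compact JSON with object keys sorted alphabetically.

After op 1 (replace /oj/2/0 97): {"db":[[87,73],{"cz":34,"qf":28,"wy":5}],"oj":[[15,87,84],[22,94,99,50],[97,37],{"cs":99,"dqk":9,"s":22}]}
After op 2 (add /d 61): {"d":61,"db":[[87,73],{"cz":34,"qf":28,"wy":5}],"oj":[[15,87,84],[22,94,99,50],[97,37],{"cs":99,"dqk":9,"s":22}]}
After op 3 (remove /db/1/qf): {"d":61,"db":[[87,73],{"cz":34,"wy":5}],"oj":[[15,87,84],[22,94,99,50],[97,37],{"cs":99,"dqk":9,"s":22}]}
After op 4 (replace /oj/0/1 79): {"d":61,"db":[[87,73],{"cz":34,"wy":5}],"oj":[[15,79,84],[22,94,99,50],[97,37],{"cs":99,"dqk":9,"s":22}]}
After op 5 (add /db 78): {"d":61,"db":78,"oj":[[15,79,84],[22,94,99,50],[97,37],{"cs":99,"dqk":9,"s":22}]}
After op 6 (remove /oj/0/0): {"d":61,"db":78,"oj":[[79,84],[22,94,99,50],[97,37],{"cs":99,"dqk":9,"s":22}]}
After op 7 (remove /oj/1/1): {"d":61,"db":78,"oj":[[79,84],[22,99,50],[97,37],{"cs":99,"dqk":9,"s":22}]}
After op 8 (remove /oj/3/cs): {"d":61,"db":78,"oj":[[79,84],[22,99,50],[97,37],{"dqk":9,"s":22}]}
After op 9 (remove /oj/3): {"d":61,"db":78,"oj":[[79,84],[22,99,50],[97,37]]}
After op 10 (add /fnw 21): {"d":61,"db":78,"fnw":21,"oj":[[79,84],[22,99,50],[97,37]]}
After op 11 (add /oj/1/2 95): {"d":61,"db":78,"fnw":21,"oj":[[79,84],[22,99,95,50],[97,37]]}
After op 12 (replace /oj/0/0 75): {"d":61,"db":78,"fnw":21,"oj":[[75,84],[22,99,95,50],[97,37]]}
After op 13 (replace /db 25): {"d":61,"db":25,"fnw":21,"oj":[[75,84],[22,99,95,50],[97,37]]}
After op 14 (add /oj/2/2 43): {"d":61,"db":25,"fnw":21,"oj":[[75,84],[22,99,95,50],[97,37,43]]}
After op 15 (remove /oj/1/0): {"d":61,"db":25,"fnw":21,"oj":[[75,84],[99,95,50],[97,37,43]]}
After op 16 (add /r 54): {"d":61,"db":25,"fnw":21,"oj":[[75,84],[99,95,50],[97,37,43]],"r":54}

Answer: {"d":61,"db":25,"fnw":21,"oj":[[75,84],[99,95,50],[97,37,43]],"r":54}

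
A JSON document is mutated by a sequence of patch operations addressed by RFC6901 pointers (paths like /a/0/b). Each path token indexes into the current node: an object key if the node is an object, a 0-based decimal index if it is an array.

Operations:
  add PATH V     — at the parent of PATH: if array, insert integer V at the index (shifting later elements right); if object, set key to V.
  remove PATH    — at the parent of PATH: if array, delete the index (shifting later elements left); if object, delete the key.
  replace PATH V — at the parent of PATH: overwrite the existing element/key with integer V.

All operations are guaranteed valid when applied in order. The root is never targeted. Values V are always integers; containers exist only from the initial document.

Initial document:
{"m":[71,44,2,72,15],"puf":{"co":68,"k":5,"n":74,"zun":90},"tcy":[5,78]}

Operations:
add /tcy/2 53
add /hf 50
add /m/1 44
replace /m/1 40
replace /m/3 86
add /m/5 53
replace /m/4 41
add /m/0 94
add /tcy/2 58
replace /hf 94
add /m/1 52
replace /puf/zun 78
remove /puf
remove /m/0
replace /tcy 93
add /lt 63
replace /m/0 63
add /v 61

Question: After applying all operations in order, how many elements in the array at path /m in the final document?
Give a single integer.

After op 1 (add /tcy/2 53): {"m":[71,44,2,72,15],"puf":{"co":68,"k":5,"n":74,"zun":90},"tcy":[5,78,53]}
After op 2 (add /hf 50): {"hf":50,"m":[71,44,2,72,15],"puf":{"co":68,"k":5,"n":74,"zun":90},"tcy":[5,78,53]}
After op 3 (add /m/1 44): {"hf":50,"m":[71,44,44,2,72,15],"puf":{"co":68,"k":5,"n":74,"zun":90},"tcy":[5,78,53]}
After op 4 (replace /m/1 40): {"hf":50,"m":[71,40,44,2,72,15],"puf":{"co":68,"k":5,"n":74,"zun":90},"tcy":[5,78,53]}
After op 5 (replace /m/3 86): {"hf":50,"m":[71,40,44,86,72,15],"puf":{"co":68,"k":5,"n":74,"zun":90},"tcy":[5,78,53]}
After op 6 (add /m/5 53): {"hf":50,"m":[71,40,44,86,72,53,15],"puf":{"co":68,"k":5,"n":74,"zun":90},"tcy":[5,78,53]}
After op 7 (replace /m/4 41): {"hf":50,"m":[71,40,44,86,41,53,15],"puf":{"co":68,"k":5,"n":74,"zun":90},"tcy":[5,78,53]}
After op 8 (add /m/0 94): {"hf":50,"m":[94,71,40,44,86,41,53,15],"puf":{"co":68,"k":5,"n":74,"zun":90},"tcy":[5,78,53]}
After op 9 (add /tcy/2 58): {"hf":50,"m":[94,71,40,44,86,41,53,15],"puf":{"co":68,"k":5,"n":74,"zun":90},"tcy":[5,78,58,53]}
After op 10 (replace /hf 94): {"hf":94,"m":[94,71,40,44,86,41,53,15],"puf":{"co":68,"k":5,"n":74,"zun":90},"tcy":[5,78,58,53]}
After op 11 (add /m/1 52): {"hf":94,"m":[94,52,71,40,44,86,41,53,15],"puf":{"co":68,"k":5,"n":74,"zun":90},"tcy":[5,78,58,53]}
After op 12 (replace /puf/zun 78): {"hf":94,"m":[94,52,71,40,44,86,41,53,15],"puf":{"co":68,"k":5,"n":74,"zun":78},"tcy":[5,78,58,53]}
After op 13 (remove /puf): {"hf":94,"m":[94,52,71,40,44,86,41,53,15],"tcy":[5,78,58,53]}
After op 14 (remove /m/0): {"hf":94,"m":[52,71,40,44,86,41,53,15],"tcy":[5,78,58,53]}
After op 15 (replace /tcy 93): {"hf":94,"m":[52,71,40,44,86,41,53,15],"tcy":93}
After op 16 (add /lt 63): {"hf":94,"lt":63,"m":[52,71,40,44,86,41,53,15],"tcy":93}
After op 17 (replace /m/0 63): {"hf":94,"lt":63,"m":[63,71,40,44,86,41,53,15],"tcy":93}
After op 18 (add /v 61): {"hf":94,"lt":63,"m":[63,71,40,44,86,41,53,15],"tcy":93,"v":61}
Size at path /m: 8

Answer: 8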